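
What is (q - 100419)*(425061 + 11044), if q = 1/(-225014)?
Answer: -9854089404503035/225014 ≈ -4.3793e+10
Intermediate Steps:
q = -1/225014 ≈ -4.4442e-6
(q - 100419)*(425061 + 11044) = (-1/225014 - 100419)*(425061 + 11044) = -22595680867/225014*436105 = -9854089404503035/225014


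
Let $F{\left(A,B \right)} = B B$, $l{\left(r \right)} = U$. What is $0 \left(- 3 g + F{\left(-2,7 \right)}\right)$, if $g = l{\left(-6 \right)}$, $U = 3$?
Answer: $0$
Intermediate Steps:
$l{\left(r \right)} = 3$
$F{\left(A,B \right)} = B^{2}$
$g = 3$
$0 \left(- 3 g + F{\left(-2,7 \right)}\right) = 0 \left(\left(-3\right) 3 + 7^{2}\right) = 0 \left(-9 + 49\right) = 0 \cdot 40 = 0$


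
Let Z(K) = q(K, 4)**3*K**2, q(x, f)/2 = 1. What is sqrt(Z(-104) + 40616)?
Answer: 2*sqrt(31786) ≈ 356.57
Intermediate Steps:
q(x, f) = 2 (q(x, f) = 2*1 = 2)
Z(K) = 8*K**2 (Z(K) = 2**3*K**2 = 8*K**2)
sqrt(Z(-104) + 40616) = sqrt(8*(-104)**2 + 40616) = sqrt(8*10816 + 40616) = sqrt(86528 + 40616) = sqrt(127144) = 2*sqrt(31786)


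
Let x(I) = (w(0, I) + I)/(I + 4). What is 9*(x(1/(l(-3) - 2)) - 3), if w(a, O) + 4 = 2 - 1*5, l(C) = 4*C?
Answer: -216/5 ≈ -43.200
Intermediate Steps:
w(a, O) = -7 (w(a, O) = -4 + (2 - 1*5) = -4 + (2 - 5) = -4 - 3 = -7)
x(I) = (-7 + I)/(4 + I) (x(I) = (-7 + I)/(I + 4) = (-7 + I)/(4 + I))
9*(x(1/(l(-3) - 2)) - 3) = 9*((-7 + 1/(4*(-3) - 2))/(4 + 1/(4*(-3) - 2)) - 3) = 9*((-7 + 1/(-12 - 2))/(4 + 1/(-12 - 2)) - 3) = 9*((-7 + 1/(-14))/(4 + 1/(-14)) - 3) = 9*((-7 - 1/14)/(4 - 1/14) - 3) = 9*(-99/14/(55/14) - 3) = 9*((14/55)*(-99/14) - 3) = 9*(-9/5 - 3) = 9*(-24/5) = -216/5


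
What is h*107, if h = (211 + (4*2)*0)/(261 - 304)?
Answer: -22577/43 ≈ -525.05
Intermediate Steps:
h = -211/43 (h = (211 + 8*0)/(-43) = (211 + 0)*(-1/43) = 211*(-1/43) = -211/43 ≈ -4.9070)
h*107 = -211/43*107 = -22577/43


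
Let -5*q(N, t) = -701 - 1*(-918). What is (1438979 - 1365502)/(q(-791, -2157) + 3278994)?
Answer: 367385/16394753 ≈ 0.022409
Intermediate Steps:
q(N, t) = -217/5 (q(N, t) = -(-701 - 1*(-918))/5 = -(-701 + 918)/5 = -1/5*217 = -217/5)
(1438979 - 1365502)/(q(-791, -2157) + 3278994) = (1438979 - 1365502)/(-217/5 + 3278994) = 73477/(16394753/5) = 73477*(5/16394753) = 367385/16394753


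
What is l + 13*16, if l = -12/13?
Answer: 2692/13 ≈ 207.08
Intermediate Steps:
l = -12/13 (l = -12*1/13 = -12/13 ≈ -0.92308)
l + 13*16 = -12/13 + 13*16 = -12/13 + 208 = 2692/13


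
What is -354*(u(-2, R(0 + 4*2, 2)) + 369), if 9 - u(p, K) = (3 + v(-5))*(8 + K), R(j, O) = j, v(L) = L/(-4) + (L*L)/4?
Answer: -74340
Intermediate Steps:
v(L) = -L/4 + L²/4 (v(L) = L*(-¼) + L²*(¼) = -L/4 + L²/4)
u(p, K) = -75 - 21*K/2 (u(p, K) = 9 - (3 + (¼)*(-5)*(-1 - 5))*(8 + K) = 9 - (3 + (¼)*(-5)*(-6))*(8 + K) = 9 - (3 + 15/2)*(8 + K) = 9 - 21*(8 + K)/2 = 9 - (84 + 21*K/2) = 9 + (-84 - 21*K/2) = -75 - 21*K/2)
-354*(u(-2, R(0 + 4*2, 2)) + 369) = -354*((-75 - 21*(0 + 4*2)/2) + 369) = -354*((-75 - 21*(0 + 8)/2) + 369) = -354*((-75 - 21/2*8) + 369) = -354*((-75 - 84) + 369) = -354*(-159 + 369) = -354*210 = -74340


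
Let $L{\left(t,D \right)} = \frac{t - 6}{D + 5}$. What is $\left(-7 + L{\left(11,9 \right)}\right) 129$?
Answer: $- \frac{11997}{14} \approx -856.93$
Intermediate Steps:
$L{\left(t,D \right)} = \frac{-6 + t}{5 + D}$
$\left(-7 + L{\left(11,9 \right)}\right) 129 = \left(-7 + \frac{-6 + 11}{5 + 9}\right) 129 = \left(-7 + \frac{1}{14} \cdot 5\right) 129 = \left(-7 + \frac{5}{14}\right) 129 = \left(- \frac{93}{14}\right) 129 = - \frac{11997}{14}$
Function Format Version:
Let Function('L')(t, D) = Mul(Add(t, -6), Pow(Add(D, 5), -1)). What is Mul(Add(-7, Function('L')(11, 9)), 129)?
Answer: Rational(-11997, 14) ≈ -856.93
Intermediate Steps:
Function('L')(t, D) = Mul(Pow(Add(5, D), -1), Add(-6, t)) (Function('L')(t, D) = Mul(Add(-6, t), Pow(Add(5, D), -1)) = Mul(Pow(Add(5, D), -1), Add(-6, t)))
Mul(Add(-7, Function('L')(11, 9)), 129) = Mul(Add(-7, Mul(Pow(Add(5, 9), -1), Add(-6, 11))), 129) = Mul(Add(-7, Mul(Pow(14, -1), 5)), 129) = Mul(Add(-7, Mul(Rational(1, 14), 5)), 129) = Mul(Add(-7, Rational(5, 14)), 129) = Mul(Rational(-93, 14), 129) = Rational(-11997, 14)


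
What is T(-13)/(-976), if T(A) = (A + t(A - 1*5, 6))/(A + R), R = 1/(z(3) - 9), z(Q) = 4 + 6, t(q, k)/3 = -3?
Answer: -11/5856 ≈ -0.0018784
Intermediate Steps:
t(q, k) = -9 (t(q, k) = 3*(-3) = -9)
z(Q) = 10
R = 1 (R = 1/(10 - 9) = 1/1 = 1)
T(A) = (-9 + A)/(1 + A) (T(A) = (A - 9)/(A + 1) = (-9 + A)/(1 + A))
T(-13)/(-976) = ((-9 - 13)/(1 - 13))/(-976) = (-22/(-12))*(-1/976) = -1/12*(-22)*(-1/976) = (11/6)*(-1/976) = -11/5856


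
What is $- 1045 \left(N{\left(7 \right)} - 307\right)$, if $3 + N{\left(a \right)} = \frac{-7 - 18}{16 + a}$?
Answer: $\frac{7476975}{23} \approx 3.2509 \cdot 10^{5}$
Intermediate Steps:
$N{\left(a \right)} = -3 - \frac{25}{16 + a}$ ($N{\left(a \right)} = -3 + \frac{-7 - 18}{16 + a} = -3 - \frac{25}{16 + a}$)
$- 1045 \left(N{\left(7 \right)} - 307\right) = - 1045 \left(\frac{-73 - 21}{16 + 7} - 307\right) = - 1045 \left(\frac{-73 - 21}{23} - 307\right) = - 1045 \left(\frac{1}{23} \left(-94\right) - 307\right) = - 1045 \left(- \frac{94}{23} - 307\right) = \left(-1045\right) \left(- \frac{7155}{23}\right) = \frac{7476975}{23}$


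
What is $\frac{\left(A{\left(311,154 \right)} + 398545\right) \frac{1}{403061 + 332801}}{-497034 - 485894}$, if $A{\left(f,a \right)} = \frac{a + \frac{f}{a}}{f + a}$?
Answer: $- \frac{9513277159}{17265155817152320} \approx -5.5101 \cdot 10^{-7}$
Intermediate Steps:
$A{\left(f,a \right)} = \frac{a + \frac{f}{a}}{a + f}$
$\frac{\left(A{\left(311,154 \right)} + 398545\right) \frac{1}{403061 + 332801}}{-497034 - 485894} = \frac{\left(\frac{311 + 154^{2}}{154 \left(154 + 311\right)} + 398545\right) \frac{1}{403061 + 332801}}{-497034 - 485894} = \frac{\left(\frac{311 + 23716}{154 \cdot 465} + 398545\right) \frac{1}{735862}}{-982928} = \left(\frac{1}{154} \cdot \frac{1}{465} \cdot 24027 + 398545\right) \frac{1}{735862} \left(- \frac{1}{982928}\right) = \left(\frac{8009}{23870} + 398545\right) \frac{1}{735862} \left(- \frac{1}{982928}\right) = \frac{9513277159}{23870} \cdot \frac{1}{735862} \left(- \frac{1}{982928}\right) = \frac{9513277159}{17565025940} \left(- \frac{1}{982928}\right) = - \frac{9513277159}{17265155817152320}$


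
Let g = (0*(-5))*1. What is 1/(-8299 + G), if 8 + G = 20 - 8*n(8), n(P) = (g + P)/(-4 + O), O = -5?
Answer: -9/74519 ≈ -0.00012077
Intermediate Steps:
g = 0 (g = 0*1 = 0)
n(P) = -P/9 (n(P) = (0 + P)/(-4 - 5) = P/(-9) = P*(-⅑) = -P/9)
G = 172/9 (G = -8 + (20 - (-8)*8/9) = -8 + (20 - 8*(-8/9)) = -8 + (20 + 64/9) = -8 + 244/9 = 172/9 ≈ 19.111)
1/(-8299 + G) = 1/(-8299 + 172/9) = 1/(-74519/9) = -9/74519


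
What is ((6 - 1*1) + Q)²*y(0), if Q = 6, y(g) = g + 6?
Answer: 726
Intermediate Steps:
y(g) = 6 + g
((6 - 1*1) + Q)²*y(0) = ((6 - 1*1) + 6)²*(6 + 0) = ((6 - 1) + 6)²*6 = (5 + 6)²*6 = 11²*6 = 121*6 = 726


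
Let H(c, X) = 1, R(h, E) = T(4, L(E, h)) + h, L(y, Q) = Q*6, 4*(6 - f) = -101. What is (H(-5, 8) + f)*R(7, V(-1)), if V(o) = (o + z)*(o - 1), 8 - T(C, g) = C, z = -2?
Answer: 1419/4 ≈ 354.75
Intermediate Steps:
f = 125/4 (f = 6 - ¼*(-101) = 6 + 101/4 = 125/4 ≈ 31.250)
L(y, Q) = 6*Q
T(C, g) = 8 - C
V(o) = (-1 + o)*(-2 + o) (V(o) = (o - 2)*(o - 1) = (-2 + o)*(-1 + o) = (-1 + o)*(-2 + o))
R(h, E) = 4 + h (R(h, E) = (8 - 1*4) + h = (8 - 4) + h = 4 + h)
(H(-5, 8) + f)*R(7, V(-1)) = (1 + 125/4)*(4 + 7) = (129/4)*11 = 1419/4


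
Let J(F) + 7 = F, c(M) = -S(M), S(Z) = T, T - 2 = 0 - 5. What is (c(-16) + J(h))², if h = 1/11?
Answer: 1849/121 ≈ 15.281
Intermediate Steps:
T = -3 (T = 2 + (0 - 5) = 2 - 5 = -3)
S(Z) = -3
h = 1/11 ≈ 0.090909
c(M) = 3 (c(M) = -1*(-3) = 3)
J(F) = -7 + F
(c(-16) + J(h))² = (3 + (-7 + 1/11))² = (3 - 76/11)² = (-43/11)² = 1849/121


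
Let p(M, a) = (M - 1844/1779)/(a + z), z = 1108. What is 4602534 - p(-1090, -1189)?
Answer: 663218605912/144099 ≈ 4.6025e+6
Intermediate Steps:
p(M, a) = (-1844/1779 + M)/(1108 + a) (p(M, a) = (M - 1844/1779)/(a + 1108) = (M - 1844*1/1779)/(1108 + a) = (M - 1844/1779)/(1108 + a) = (-1844/1779 + M)/(1108 + a))
4602534 - p(-1090, -1189) = 4602534 - (-1844/1779 - 1090)/(1108 - 1189) = 4602534 - (-1940954)/((-81)*1779) = 4602534 - (-1)*(-1940954)/(81*1779) = 4602534 - 1*1940954/144099 = 4602534 - 1940954/144099 = 663218605912/144099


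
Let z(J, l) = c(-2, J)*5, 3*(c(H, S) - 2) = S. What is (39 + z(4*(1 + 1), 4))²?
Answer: 34969/9 ≈ 3885.4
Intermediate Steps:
c(H, S) = 2 + S/3
z(J, l) = 10 + 5*J/3 (z(J, l) = (2 + J/3)*5 = 10 + 5*J/3)
(39 + z(4*(1 + 1), 4))² = (39 + (10 + 5*(4*(1 + 1))/3))² = (39 + (10 + 5*(4*2)/3))² = (39 + (10 + (5/3)*8))² = (39 + (10 + 40/3))² = (39 + 70/3)² = (187/3)² = 34969/9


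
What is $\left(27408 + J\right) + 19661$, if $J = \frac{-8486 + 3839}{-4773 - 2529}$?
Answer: $\frac{114567495}{2434} \approx 47070.0$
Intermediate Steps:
$J = \frac{1549}{2434}$ ($J = - \frac{4647}{-7302} = \left(-4647\right) \left(- \frac{1}{7302}\right) = \frac{1549}{2434} \approx 0.6364$)
$\left(27408 + J\right) + 19661 = \left(27408 + \frac{1549}{2434}\right) + 19661 = \frac{66712621}{2434} + 19661 = \frac{114567495}{2434}$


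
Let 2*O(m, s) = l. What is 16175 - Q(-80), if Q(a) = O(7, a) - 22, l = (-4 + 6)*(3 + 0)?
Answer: 16194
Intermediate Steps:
l = 6 (l = 2*3 = 6)
O(m, s) = 3 (O(m, s) = (1/2)*6 = 3)
Q(a) = -19 (Q(a) = 3 - 22 = -19)
16175 - Q(-80) = 16175 - 1*(-19) = 16175 + 19 = 16194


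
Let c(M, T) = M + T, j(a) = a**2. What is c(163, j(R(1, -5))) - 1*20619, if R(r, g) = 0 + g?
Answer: -20431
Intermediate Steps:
R(r, g) = g
c(163, j(R(1, -5))) - 1*20619 = (163 + (-5)**2) - 1*20619 = (163 + 25) - 20619 = 188 - 20619 = -20431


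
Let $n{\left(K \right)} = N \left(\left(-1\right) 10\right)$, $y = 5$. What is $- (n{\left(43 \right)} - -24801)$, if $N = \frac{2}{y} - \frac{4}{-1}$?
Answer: $-24757$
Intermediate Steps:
$N = \frac{22}{5}$ ($N = \frac{2}{5} - \frac{4}{-1} = 2 \cdot \frac{1}{5} - -4 = \frac{2}{5} + 4 = \frac{22}{5} \approx 4.4$)
$n{\left(K \right)} = -44$ ($n{\left(K \right)} = \frac{22 \left(\left(-1\right) 10\right)}{5} = \frac{22}{5} \left(-10\right) = -44$)
$- (n{\left(43 \right)} - -24801) = - (-44 - -24801) = - (-44 + 24801) = \left(-1\right) 24757 = -24757$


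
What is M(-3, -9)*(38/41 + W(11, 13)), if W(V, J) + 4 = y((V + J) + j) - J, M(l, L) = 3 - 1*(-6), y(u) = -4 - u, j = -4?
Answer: -14787/41 ≈ -360.66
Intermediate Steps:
M(l, L) = 9 (M(l, L) = 3 + 6 = 9)
W(V, J) = -4 - V - 2*J (W(V, J) = -4 + ((-4 - ((V + J) - 4)) - J) = -4 + ((-4 - ((J + V) - 4)) - J) = -4 + ((-4 - (-4 + J + V)) - J) = -4 + ((-4 + (4 - J - V)) - J) = -4 + ((-J - V) - J) = -4 + (-V - 2*J) = -4 - V - 2*J)
M(-3, -9)*(38/41 + W(11, 13)) = 9*(38/41 + (-4 - 1*11 - 2*13)) = 9*(38*(1/41) + (-4 - 11 - 26)) = 9*(38/41 - 41) = 9*(-1643/41) = -14787/41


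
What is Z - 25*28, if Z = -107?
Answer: -807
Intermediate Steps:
Z - 25*28 = -107 - 25*28 = -107 - 700 = -807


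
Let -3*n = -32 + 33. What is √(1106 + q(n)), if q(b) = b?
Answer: √9951/3 ≈ 33.252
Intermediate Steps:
n = -⅓ (n = -(-32 + 33)/3 = -⅓*1 = -⅓ ≈ -0.33333)
√(1106 + q(n)) = √(1106 - ⅓) = √(3317/3) = √9951/3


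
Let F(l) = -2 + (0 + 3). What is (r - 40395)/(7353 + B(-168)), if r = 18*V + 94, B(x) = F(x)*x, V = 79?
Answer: -38879/7185 ≈ -5.4111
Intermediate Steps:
F(l) = 1 (F(l) = -2 + 3 = 1)
B(x) = x (B(x) = 1*x = x)
r = 1516 (r = 18*79 + 94 = 1422 + 94 = 1516)
(r - 40395)/(7353 + B(-168)) = (1516 - 40395)/(7353 - 168) = -38879/7185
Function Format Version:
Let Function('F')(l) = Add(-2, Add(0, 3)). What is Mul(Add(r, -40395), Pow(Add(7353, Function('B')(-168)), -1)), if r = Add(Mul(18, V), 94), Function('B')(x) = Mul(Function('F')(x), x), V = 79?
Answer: Rational(-38879, 7185) ≈ -5.4111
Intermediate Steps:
Function('F')(l) = 1 (Function('F')(l) = Add(-2, 3) = 1)
Function('B')(x) = x (Function('B')(x) = Mul(1, x) = x)
r = 1516 (r = Add(Mul(18, 79), 94) = Add(1422, 94) = 1516)
Mul(Add(r, -40395), Pow(Add(7353, Function('B')(-168)), -1)) = Mul(Add(1516, -40395), Pow(Add(7353, -168), -1)) = Mul(-38879, Pow(7185, -1)) = Mul(-38879, Rational(1, 7185)) = Rational(-38879, 7185)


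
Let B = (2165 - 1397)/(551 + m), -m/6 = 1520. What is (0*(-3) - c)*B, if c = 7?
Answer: 5376/8569 ≈ 0.62738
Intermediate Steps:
m = -9120 (m = -6*1520 = -9120)
B = -768/8569 (B = (2165 - 1397)/(551 - 9120) = 768/(-8569) = 768*(-1/8569) = -768/8569 ≈ -0.089625)
(0*(-3) - c)*B = (0*(-3) - 1*7)*(-768/8569) = (0 - 7)*(-768/8569) = -7*(-768/8569) = 5376/8569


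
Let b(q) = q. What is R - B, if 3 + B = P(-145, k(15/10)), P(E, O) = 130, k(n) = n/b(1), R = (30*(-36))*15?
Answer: -16327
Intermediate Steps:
R = -16200 (R = -1080*15 = -16200)
k(n) = n (k(n) = n/1 = n*1 = n)
B = 127 (B = -3 + 130 = 127)
R - B = -16200 - 1*127 = -16200 - 127 = -16327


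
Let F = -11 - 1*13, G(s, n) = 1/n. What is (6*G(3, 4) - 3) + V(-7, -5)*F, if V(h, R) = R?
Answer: 237/2 ≈ 118.50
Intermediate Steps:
F = -24 (F = -11 - 13 = -24)
(6*G(3, 4) - 3) + V(-7, -5)*F = (6/4 - 3) - 5*(-24) = (6*(¼) - 3) + 120 = (3/2 - 3) + 120 = -3/2 + 120 = 237/2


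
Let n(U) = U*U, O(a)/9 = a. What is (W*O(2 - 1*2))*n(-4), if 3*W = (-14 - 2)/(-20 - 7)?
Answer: 0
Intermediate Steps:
O(a) = 9*a
n(U) = U²
W = 16/81 (W = ((-14 - 2)/(-20 - 7))/3 = (-16/(-27))/3 = (-16*(-1/27))/3 = (⅓)*(16/27) = 16/81 ≈ 0.19753)
(W*O(2 - 1*2))*n(-4) = (16*(9*(2 - 1*2))/81)*(-4)² = (16*(9*(2 - 2))/81)*16 = (16*(9*0)/81)*16 = ((16/81)*0)*16 = 0*16 = 0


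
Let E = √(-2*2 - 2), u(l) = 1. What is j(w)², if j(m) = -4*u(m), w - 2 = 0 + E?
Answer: 16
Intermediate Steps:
E = I*√6 (E = √(-4 - 2) = √(-6) = I*√6 ≈ 2.4495*I)
w = 2 + I*√6 (w = 2 + (0 + I*√6) = 2 + I*√6 ≈ 2.0 + 2.4495*I)
j(m) = -4 (j(m) = -4*1 = -4)
j(w)² = (-4)² = 16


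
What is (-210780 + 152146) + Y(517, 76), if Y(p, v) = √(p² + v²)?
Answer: -58634 + √273065 ≈ -58111.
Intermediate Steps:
(-210780 + 152146) + Y(517, 76) = (-210780 + 152146) + √(517² + 76²) = -58634 + √(267289 + 5776) = -58634 + √273065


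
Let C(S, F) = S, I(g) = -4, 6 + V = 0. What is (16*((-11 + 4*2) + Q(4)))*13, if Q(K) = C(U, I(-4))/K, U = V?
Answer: -936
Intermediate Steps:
V = -6 (V = -6 + 0 = -6)
U = -6
Q(K) = -6/K
(16*((-11 + 4*2) + Q(4)))*13 = (16*((-11 + 4*2) - 6/4))*13 = (16*((-11 + 8) - 6*¼))*13 = (16*(-3 - 3/2))*13 = (16*(-9/2))*13 = -72*13 = -936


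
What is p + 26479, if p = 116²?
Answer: 39935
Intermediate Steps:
p = 13456
p + 26479 = 13456 + 26479 = 39935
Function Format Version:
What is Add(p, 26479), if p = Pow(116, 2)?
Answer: 39935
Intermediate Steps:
p = 13456
Add(p, 26479) = Add(13456, 26479) = 39935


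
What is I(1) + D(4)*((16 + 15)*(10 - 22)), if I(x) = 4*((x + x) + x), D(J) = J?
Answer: -1476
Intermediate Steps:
I(x) = 12*x (I(x) = 4*(2*x + x) = 4*(3*x) = 12*x)
I(1) + D(4)*((16 + 15)*(10 - 22)) = 12*1 + 4*((16 + 15)*(10 - 22)) = 12 + 4*(31*(-12)) = 12 + 4*(-372) = 12 - 1488 = -1476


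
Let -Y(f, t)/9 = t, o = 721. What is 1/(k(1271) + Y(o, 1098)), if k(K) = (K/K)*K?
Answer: -1/8611 ≈ -0.00011613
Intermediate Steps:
Y(f, t) = -9*t
k(K) = K (k(K) = 1*K = K)
1/(k(1271) + Y(o, 1098)) = 1/(1271 - 9*1098) = 1/(1271 - 9882) = 1/(-8611) = -1/8611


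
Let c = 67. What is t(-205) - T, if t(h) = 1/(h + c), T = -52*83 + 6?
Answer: 594779/138 ≈ 4310.0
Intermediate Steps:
T = -4310 (T = -4316 + 6 = -4310)
t(h) = 1/(67 + h) (t(h) = 1/(h + 67) = 1/(67 + h))
t(-205) - T = 1/(67 - 205) - 1*(-4310) = 1/(-138) + 4310 = -1/138 + 4310 = 594779/138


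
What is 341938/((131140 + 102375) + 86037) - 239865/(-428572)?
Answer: 27899299127/17118879968 ≈ 1.6297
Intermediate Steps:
341938/((131140 + 102375) + 86037) - 239865/(-428572) = 341938/(233515 + 86037) - 239865*(-1/428572) = 341938/319552 + 239865/428572 = 341938*(1/319552) + 239865/428572 = 170969/159776 + 239865/428572 = 27899299127/17118879968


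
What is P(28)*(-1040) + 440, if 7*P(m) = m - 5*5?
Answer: -40/7 ≈ -5.7143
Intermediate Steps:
P(m) = -25/7 + m/7 (P(m) = (m - 5*5)/7 = (m - 25)/7 = (-25 + m)/7 = -25/7 + m/7)
P(28)*(-1040) + 440 = (-25/7 + (⅐)*28)*(-1040) + 440 = (-25/7 + 4)*(-1040) + 440 = (3/7)*(-1040) + 440 = -3120/7 + 440 = -40/7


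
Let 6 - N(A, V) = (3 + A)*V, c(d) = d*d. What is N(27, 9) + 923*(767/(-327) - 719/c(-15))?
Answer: -131906608/24525 ≈ -5378.5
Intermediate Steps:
c(d) = d**2
N(A, V) = 6 - V*(3 + A) (N(A, V) = 6 - (3 + A)*V = 6 - V*(3 + A))
N(27, 9) + 923*(767/(-327) - 719/c(-15)) = (6 - 3*9 - 1*27*9) + 923*(767/(-327) - 719/((-15)**2)) = (6 - 27 - 243) + 923*(767*(-1/327) - 719/225) = -264 + 923*(-767/327 - 719*1/225) = -264 + 923*(-767/327 - 719/225) = -264 + 923*(-135896/24525) = -264 - 125432008/24525 = -131906608/24525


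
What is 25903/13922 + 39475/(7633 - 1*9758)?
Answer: -19781083/1183370 ≈ -16.716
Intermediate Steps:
25903/13922 + 39475/(7633 - 1*9758) = 25903*(1/13922) + 39475/(7633 - 9758) = 25903/13922 + 39475/(-2125) = 25903/13922 + 39475*(-1/2125) = 25903/13922 - 1579/85 = -19781083/1183370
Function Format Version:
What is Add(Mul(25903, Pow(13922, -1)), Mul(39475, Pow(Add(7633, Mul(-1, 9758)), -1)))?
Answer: Rational(-19781083, 1183370) ≈ -16.716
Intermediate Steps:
Add(Mul(25903, Pow(13922, -1)), Mul(39475, Pow(Add(7633, Mul(-1, 9758)), -1))) = Add(Mul(25903, Rational(1, 13922)), Mul(39475, Pow(Add(7633, -9758), -1))) = Add(Rational(25903, 13922), Mul(39475, Pow(-2125, -1))) = Add(Rational(25903, 13922), Mul(39475, Rational(-1, 2125))) = Add(Rational(25903, 13922), Rational(-1579, 85)) = Rational(-19781083, 1183370)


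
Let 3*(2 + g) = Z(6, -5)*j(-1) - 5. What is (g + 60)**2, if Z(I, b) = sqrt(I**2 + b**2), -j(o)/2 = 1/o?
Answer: 28805/9 + 676*sqrt(61)/9 ≈ 3787.2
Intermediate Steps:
j(o) = -2/o
g = -11/3 + 2*sqrt(61)/3 (g = -2 + (sqrt(6**2 + (-5)**2)*(-2/(-1)) - 5)/3 = -2 + (sqrt(36 + 25)*(-2*(-1)) - 5)/3 = -2 + (sqrt(61)*2 - 5)/3 = -2 + (2*sqrt(61) - 5)/3 = -2 + (-5 + 2*sqrt(61))/3 = -2 + (-5/3 + 2*sqrt(61)/3) = -11/3 + 2*sqrt(61)/3 ≈ 1.5402)
(g + 60)**2 = ((-11/3 + 2*sqrt(61)/3) + 60)**2 = (169/3 + 2*sqrt(61)/3)**2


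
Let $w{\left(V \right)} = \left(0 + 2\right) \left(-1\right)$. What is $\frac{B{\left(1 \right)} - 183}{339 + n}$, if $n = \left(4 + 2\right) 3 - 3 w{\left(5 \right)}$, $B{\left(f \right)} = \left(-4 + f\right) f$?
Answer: $- \frac{62}{121} \approx -0.5124$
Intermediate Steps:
$w{\left(V \right)} = -2$ ($w{\left(V \right)} = 2 \left(-1\right) = -2$)
$B{\left(f \right)} = f \left(-4 + f\right)$
$n = 24$ ($n = \left(4 + 2\right) 3 - -6 = 6 \cdot 3 + 6 = 18 + 6 = 24$)
$\frac{B{\left(1 \right)} - 183}{339 + n} = \frac{1 \left(-4 + 1\right) - 183}{339 + 24} = \frac{1 \left(-3\right) - 183}{363} = \left(-3 - 183\right) \frac{1}{363} = \left(-186\right) \frac{1}{363} = - \frac{62}{121}$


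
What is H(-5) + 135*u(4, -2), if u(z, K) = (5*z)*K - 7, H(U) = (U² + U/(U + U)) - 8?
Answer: -12655/2 ≈ -6327.5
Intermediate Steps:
H(U) = -15/2 + U² (H(U) = (U² + U/((2*U))) - 8 = (U² + (1/(2*U))*U) - 8 = (U² + ½) - 8 = (½ + U²) - 8 = -15/2 + U²)
u(z, K) = -7 + 5*K*z (u(z, K) = 5*K*z - 7 = -7 + 5*K*z)
H(-5) + 135*u(4, -2) = (-15/2 + (-5)²) + 135*(-7 + 5*(-2)*4) = (-15/2 + 25) + 135*(-7 - 40) = 35/2 + 135*(-47) = 35/2 - 6345 = -12655/2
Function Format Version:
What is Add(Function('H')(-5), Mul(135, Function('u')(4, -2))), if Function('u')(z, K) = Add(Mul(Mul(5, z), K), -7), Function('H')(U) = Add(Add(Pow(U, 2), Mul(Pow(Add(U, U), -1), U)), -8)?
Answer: Rational(-12655, 2) ≈ -6327.5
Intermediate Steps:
Function('H')(U) = Add(Rational(-15, 2), Pow(U, 2)) (Function('H')(U) = Add(Add(Pow(U, 2), Mul(Pow(Mul(2, U), -1), U)), -8) = Add(Add(Pow(U, 2), Mul(Mul(Rational(1, 2), Pow(U, -1)), U)), -8) = Add(Add(Pow(U, 2), Rational(1, 2)), -8) = Add(Add(Rational(1, 2), Pow(U, 2)), -8) = Add(Rational(-15, 2), Pow(U, 2)))
Function('u')(z, K) = Add(-7, Mul(5, K, z)) (Function('u')(z, K) = Add(Mul(5, K, z), -7) = Add(-7, Mul(5, K, z)))
Add(Function('H')(-5), Mul(135, Function('u')(4, -2))) = Add(Add(Rational(-15, 2), Pow(-5, 2)), Mul(135, Add(-7, Mul(5, -2, 4)))) = Add(Add(Rational(-15, 2), 25), Mul(135, Add(-7, -40))) = Add(Rational(35, 2), Mul(135, -47)) = Add(Rational(35, 2), -6345) = Rational(-12655, 2)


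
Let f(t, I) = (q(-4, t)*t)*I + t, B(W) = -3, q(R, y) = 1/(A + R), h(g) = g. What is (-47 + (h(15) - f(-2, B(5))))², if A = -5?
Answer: 7744/9 ≈ 860.44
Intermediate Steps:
q(R, y) = 1/(-5 + R)
f(t, I) = t - I*t/9 (f(t, I) = (t/(-5 - 4))*I + t = (t/(-9))*I + t = (-t/9)*I + t = -I*t/9 + t = t - I*t/9)
(-47 + (h(15) - f(-2, B(5))))² = (-47 + (15 - (-2)*(9 - 1*(-3))/9))² = (-47 + (15 - (-2)*(9 + 3)/9))² = (-47 + (15 - (-2)*12/9))² = (-47 + (15 - 1*(-8/3)))² = (-47 + (15 + 8/3))² = (-47 + 53/3)² = (-88/3)² = 7744/9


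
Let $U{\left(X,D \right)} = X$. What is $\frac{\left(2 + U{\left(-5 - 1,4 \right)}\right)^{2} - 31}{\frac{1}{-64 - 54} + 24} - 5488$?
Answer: $- \frac{15538298}{2831} \approx -5488.6$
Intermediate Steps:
$\frac{\left(2 + U{\left(-5 - 1,4 \right)}\right)^{2} - 31}{\frac{1}{-64 - 54} + 24} - 5488 = \frac{\left(2 - 6\right)^{2} - 31}{\frac{1}{-64 - 54} + 24} - 5488 = \frac{\left(2 - 6\right)^{2} - 31}{\frac{1}{-118} + 24} - 5488 = \frac{\left(-4\right)^{2} - 31}{- \frac{1}{118} + 24} - 5488 = \frac{16 - 31}{\frac{2831}{118}} - 5488 = \left(-15\right) \frac{118}{2831} - 5488 = - \frac{1770}{2831} - 5488 = - \frac{15538298}{2831}$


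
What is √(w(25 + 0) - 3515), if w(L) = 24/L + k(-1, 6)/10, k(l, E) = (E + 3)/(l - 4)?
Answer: I*√351422/10 ≈ 59.281*I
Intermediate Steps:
k(l, E) = (3 + E)/(-4 + l)
w(L) = -9/50 + 24/L (w(L) = 24/L + ((3 + 6)/(-4 - 1))/10 = 24/L + (9/(-5))*(⅒) = 24/L - ⅕*9*(⅒) = 24/L - 9/5*⅒ = 24/L - 9/50 = -9/50 + 24/L)
√(w(25 + 0) - 3515) = √((-9/50 + 24/(25 + 0)) - 3515) = √((-9/50 + 24/25) - 3515) = √(39/50 - 3515) = √(-175711/50) = I*√351422/10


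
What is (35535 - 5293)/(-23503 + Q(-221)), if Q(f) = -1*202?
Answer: -30242/23705 ≈ -1.2758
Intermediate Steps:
Q(f) = -202
(35535 - 5293)/(-23503 + Q(-221)) = (35535 - 5293)/(-23503 - 202) = 30242/(-23705) = 30242*(-1/23705) = -30242/23705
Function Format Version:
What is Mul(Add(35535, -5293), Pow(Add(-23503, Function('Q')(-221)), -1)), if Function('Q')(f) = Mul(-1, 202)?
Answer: Rational(-30242, 23705) ≈ -1.2758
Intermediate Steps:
Function('Q')(f) = -202
Mul(Add(35535, -5293), Pow(Add(-23503, Function('Q')(-221)), -1)) = Mul(Add(35535, -5293), Pow(Add(-23503, -202), -1)) = Mul(30242, Pow(-23705, -1)) = Mul(30242, Rational(-1, 23705)) = Rational(-30242, 23705)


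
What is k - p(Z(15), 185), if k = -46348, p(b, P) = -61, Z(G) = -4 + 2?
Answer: -46287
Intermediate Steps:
Z(G) = -2
k - p(Z(15), 185) = -46348 - 1*(-61) = -46348 + 61 = -46287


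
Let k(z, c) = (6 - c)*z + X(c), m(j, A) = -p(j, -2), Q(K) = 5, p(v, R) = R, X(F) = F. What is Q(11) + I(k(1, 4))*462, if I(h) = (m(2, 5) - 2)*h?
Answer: 5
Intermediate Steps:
m(j, A) = 2 (m(j, A) = -1*(-2) = 2)
k(z, c) = c + z*(6 - c) (k(z, c) = (6 - c)*z + c = z*(6 - c) + c = c + z*(6 - c))
I(h) = 0 (I(h) = (2 - 2)*h = 0*h = 0)
Q(11) + I(k(1, 4))*462 = 5 + 0*462 = 5 + 0 = 5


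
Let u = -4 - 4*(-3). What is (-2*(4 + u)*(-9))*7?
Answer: 1512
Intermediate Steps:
u = 8 (u = -4 + 12 = 8)
(-2*(4 + u)*(-9))*7 = (-2*(4 + 8)*(-9))*7 = (-2*12*(-9))*7 = -24*(-9)*7 = 216*7 = 1512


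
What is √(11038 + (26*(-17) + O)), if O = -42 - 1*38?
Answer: 2*√2629 ≈ 102.55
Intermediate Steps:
O = -80 (O = -42 - 38 = -80)
√(11038 + (26*(-17) + O)) = √(11038 + (26*(-17) - 80)) = √(11038 + (-442 - 80)) = √(11038 - 522) = √10516 = 2*√2629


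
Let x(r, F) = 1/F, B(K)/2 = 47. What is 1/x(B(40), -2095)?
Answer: -2095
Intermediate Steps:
B(K) = 94 (B(K) = 2*47 = 94)
1/x(B(40), -2095) = 1/(1/(-2095)) = 1/(-1/2095) = -2095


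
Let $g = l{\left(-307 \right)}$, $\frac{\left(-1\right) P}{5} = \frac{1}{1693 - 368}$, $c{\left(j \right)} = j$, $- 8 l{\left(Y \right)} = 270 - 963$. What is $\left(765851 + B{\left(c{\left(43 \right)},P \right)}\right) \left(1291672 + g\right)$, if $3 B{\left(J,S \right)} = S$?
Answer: $\frac{786489233306567}{795} \approx 9.8929 \cdot 10^{11}$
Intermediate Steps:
$l{\left(Y \right)} = \frac{693}{8}$ ($l{\left(Y \right)} = - \frac{270 - 963}{8} = \left(- \frac{1}{8}\right) \left(-693\right) = \frac{693}{8}$)
$P = - \frac{1}{265}$ ($P = - \frac{5}{1693 - 368} = - \frac{5}{1325} = \left(-5\right) \frac{1}{1325} = - \frac{1}{265} \approx -0.0037736$)
$B{\left(J,S \right)} = \frac{S}{3}$
$g = \frac{693}{8} \approx 86.625$
$\left(765851 + B{\left(c{\left(43 \right)},P \right)}\right) \left(1291672 + g\right) = \left(765851 + \frac{1}{3} \left(- \frac{1}{265}\right)\right) \left(1291672 + \frac{693}{8}\right) = \left(765851 - \frac{1}{795}\right) \frac{10334069}{8} = \frac{608851544}{795} \cdot \frac{10334069}{8} = \frac{786489233306567}{795}$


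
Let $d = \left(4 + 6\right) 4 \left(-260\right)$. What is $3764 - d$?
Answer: $14164$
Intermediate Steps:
$d = -10400$ ($d = 10 \cdot 4 \left(-260\right) = 40 \left(-260\right) = -10400$)
$3764 - d = 3764 - -10400 = 3764 + 10400 = 14164$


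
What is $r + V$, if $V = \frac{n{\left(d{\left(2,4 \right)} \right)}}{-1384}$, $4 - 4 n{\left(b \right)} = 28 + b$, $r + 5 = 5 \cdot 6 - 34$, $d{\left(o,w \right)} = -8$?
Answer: $- \frac{3113}{346} \approx -8.9971$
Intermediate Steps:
$r = -9$ ($r = -5 + \left(5 \cdot 6 - 34\right) = -5 + \left(30 - 34\right) = -5 - 4 = -9$)
$n{\left(b \right)} = -6 - \frac{b}{4}$ ($n{\left(b \right)} = 1 - \frac{28 + b}{4} = 1 - \left(7 + \frac{b}{4}\right) = -6 - \frac{b}{4}$)
$V = \frac{1}{346}$ ($V = \frac{-6 - -2}{-1384} = \left(-6 + 2\right) \left(- \frac{1}{1384}\right) = \left(-4\right) \left(- \frac{1}{1384}\right) = \frac{1}{346} \approx 0.0028902$)
$r + V = -9 + \frac{1}{346} = - \frac{3113}{346}$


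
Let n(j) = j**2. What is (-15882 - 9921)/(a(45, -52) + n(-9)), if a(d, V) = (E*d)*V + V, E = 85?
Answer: 25803/198871 ≈ 0.12975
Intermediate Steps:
a(d, V) = V + 85*V*d (a(d, V) = (85*d)*V + V = 85*V*d + V = V + 85*V*d)
(-15882 - 9921)/(a(45, -52) + n(-9)) = (-15882 - 9921)/(-52*(1 + 85*45) + (-9)**2) = -25803/(-52*(1 + 3825) + 81) = -25803/(-52*3826 + 81) = -25803/(-198952 + 81) = -25803/(-198871) = -25803*(-1/198871) = 25803/198871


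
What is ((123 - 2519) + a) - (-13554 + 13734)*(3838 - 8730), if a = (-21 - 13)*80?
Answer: 875444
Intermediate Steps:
a = -2720 (a = -34*80 = -2720)
((123 - 2519) + a) - (-13554 + 13734)*(3838 - 8730) = ((123 - 2519) - 2720) - (-13554 + 13734)*(3838 - 8730) = (-2396 - 2720) - 180*(-4892) = -5116 - 1*(-880560) = -5116 + 880560 = 875444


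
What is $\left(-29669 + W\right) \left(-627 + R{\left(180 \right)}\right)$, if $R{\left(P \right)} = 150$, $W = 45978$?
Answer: $-7779393$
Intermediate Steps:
$\left(-29669 + W\right) \left(-627 + R{\left(180 \right)}\right) = \left(-29669 + 45978\right) \left(-627 + 150\right) = 16309 \left(-477\right) = -7779393$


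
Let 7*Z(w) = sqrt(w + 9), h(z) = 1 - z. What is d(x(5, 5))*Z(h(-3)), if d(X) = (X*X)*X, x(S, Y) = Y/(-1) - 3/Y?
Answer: -3136*sqrt(13)/125 ≈ -90.456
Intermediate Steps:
x(S, Y) = -Y - 3/Y (x(S, Y) = Y*(-1) - 3/Y = -Y - 3/Y)
d(X) = X**3 (d(X) = X**2*X = X**3)
Z(w) = sqrt(9 + w)/7 (Z(w) = sqrt(w + 9)/7 = sqrt(9 + w)/7)
d(x(5, 5))*Z(h(-3)) = (-1*5 - 3/5)**3*(sqrt(9 + (1 - 1*(-3)))/7) = (-5 - 3*1/5)**3*(sqrt(9 + (1 + 3))/7) = (-5 - 3/5)**3*(sqrt(9 + 4)/7) = (-28/5)**3*(sqrt(13)/7) = -3136*sqrt(13)/125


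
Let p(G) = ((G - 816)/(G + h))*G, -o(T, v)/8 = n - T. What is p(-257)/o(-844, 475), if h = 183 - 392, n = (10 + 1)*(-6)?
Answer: 275761/2900384 ≈ 0.095077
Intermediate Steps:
n = -66 (n = 11*(-6) = -66)
h = -209
o(T, v) = 528 + 8*T (o(T, v) = -8*(-66 - T) = 528 + 8*T)
p(G) = G*(-816 + G)/(-209 + G) (p(G) = ((G - 816)/(G - 209))*G = ((-816 + G)/(-209 + G))*G = G*(-816 + G)/(-209 + G))
p(-257)/o(-844, 475) = (-257*(-816 - 257)/(-209 - 257))/(528 + 8*(-844)) = (-257*(-1073)/(-466))/(528 - 6752) = -257*(-1/466)*(-1073)/(-6224) = -275761/466*(-1/6224) = 275761/2900384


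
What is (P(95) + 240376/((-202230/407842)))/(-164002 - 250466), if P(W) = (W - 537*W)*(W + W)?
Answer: 256821279074/10477232955 ≈ 24.512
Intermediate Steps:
P(W) = -1072*W**2 (P(W) = (-536*W)*(2*W) = -1072*W**2)
(P(95) + 240376/((-202230/407842)))/(-164002 - 250466) = (-1072*95**2 + 240376/((-202230/407842)))/(-164002 - 250466) = (-1072*9025 + 240376/((-202230*1/407842)))/(-414468) = (-9674800 + 240376/(-101115/203921))*(-1/414468) = (-9674800 + 240376*(-203921/101115))*(-1/414468) = (-9674800 - 49017714296/101115)*(-1/414468) = -1027285116296/101115*(-1/414468) = 256821279074/10477232955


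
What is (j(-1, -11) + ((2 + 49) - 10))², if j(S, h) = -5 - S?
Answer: 1369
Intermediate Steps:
(j(-1, -11) + ((2 + 49) - 10))² = ((-5 - 1*(-1)) + ((2 + 49) - 10))² = ((-5 + 1) + (51 - 10))² = (-4 + 41)² = 37² = 1369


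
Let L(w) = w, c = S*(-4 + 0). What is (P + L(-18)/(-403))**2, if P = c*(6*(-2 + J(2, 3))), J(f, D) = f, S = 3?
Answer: 324/162409 ≈ 0.0019950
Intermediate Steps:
c = -12 (c = 3*(-4 + 0) = 3*(-4) = -12)
P = 0 (P = -72*(-2 + 2) = -72*0 = -12*0 = 0)
(P + L(-18)/(-403))**2 = (0 - 18/(-403))**2 = (0 - 18*(-1/403))**2 = (0 + 18/403)**2 = (18/403)**2 = 324/162409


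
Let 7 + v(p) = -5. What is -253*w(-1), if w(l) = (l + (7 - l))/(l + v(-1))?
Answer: 1771/13 ≈ 136.23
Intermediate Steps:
v(p) = -12 (v(p) = -7 - 5 = -12)
w(l) = 7/(-12 + l) (w(l) = (l + (7 - l))/(l - 12) = 7/(-12 + l))
-253*w(-1) = -1771/(-12 - 1) = -1771/(-13) = -1771*(-1)/13 = -253*(-7/13) = 1771/13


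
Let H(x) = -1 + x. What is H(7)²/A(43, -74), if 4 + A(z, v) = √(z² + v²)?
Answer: 144/7309 + 180*√293/7309 ≈ 0.44125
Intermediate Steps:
A(z, v) = -4 + √(v² + z²) (A(z, v) = -4 + √(z² + v²) = -4 + √(v² + z²))
H(7)²/A(43, -74) = (-1 + 7)²/(-4 + √((-74)² + 43²)) = 6²/(-4 + √(5476 + 1849)) = 36/(-4 + √7325) = 36/(-4 + 5*√293)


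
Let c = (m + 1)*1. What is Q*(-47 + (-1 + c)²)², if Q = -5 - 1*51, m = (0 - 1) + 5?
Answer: -53816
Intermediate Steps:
m = 4 (m = -1 + 5 = 4)
c = 5 (c = (4 + 1)*1 = 5*1 = 5)
Q = -56 (Q = -5 - 51 = -56)
Q*(-47 + (-1 + c)²)² = -56*(-47 + (-1 + 5)²)² = -56*(-47 + 4²)² = -56*(-47 + 16)² = -56*(-31)² = -56*961 = -53816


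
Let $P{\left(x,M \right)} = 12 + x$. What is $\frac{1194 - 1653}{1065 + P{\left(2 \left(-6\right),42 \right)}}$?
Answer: $- \frac{153}{355} \approx -0.43099$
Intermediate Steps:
$\frac{1194 - 1653}{1065 + P{\left(2 \left(-6\right),42 \right)}} = \frac{1194 - 1653}{1065 + \left(12 + 2 \left(-6\right)\right)} = - \frac{459}{1065 + \left(12 - 12\right)} = - \frac{459}{1065 + 0} = - \frac{459}{1065} = \left(-459\right) \frac{1}{1065} = - \frac{153}{355}$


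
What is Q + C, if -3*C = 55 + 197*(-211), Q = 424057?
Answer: 1313683/3 ≈ 4.3789e+5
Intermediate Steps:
C = 41512/3 (C = -(55 + 197*(-211))/3 = -(55 - 41567)/3 = -⅓*(-41512) = 41512/3 ≈ 13837.)
Q + C = 424057 + 41512/3 = 1313683/3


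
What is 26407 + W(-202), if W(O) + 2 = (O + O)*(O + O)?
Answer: 189621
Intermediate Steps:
W(O) = -2 + 4*O² (W(O) = -2 + (O + O)*(O + O) = -2 + (2*O)*(2*O) = -2 + 4*O²)
26407 + W(-202) = 26407 + (-2 + 4*(-202)²) = 26407 + (-2 + 4*40804) = 26407 + (-2 + 163216) = 26407 + 163214 = 189621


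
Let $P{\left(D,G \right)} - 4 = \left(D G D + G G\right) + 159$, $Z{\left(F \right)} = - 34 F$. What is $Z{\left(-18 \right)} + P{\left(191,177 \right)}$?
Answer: $6489241$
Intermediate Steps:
$P{\left(D,G \right)} = 163 + G^{2} + G D^{2}$ ($P{\left(D,G \right)} = 4 + \left(\left(D G D + G G\right) + 159\right) = 4 + \left(\left(G D^{2} + G^{2}\right) + 159\right) = 4 + \left(\left(G^{2} + G D^{2}\right) + 159\right) = 4 + \left(159 + G^{2} + G D^{2}\right) = 163 + G^{2} + G D^{2}$)
$Z{\left(-18 \right)} + P{\left(191,177 \right)} = \left(-34\right) \left(-18\right) + \left(163 + 177^{2} + 177 \cdot 191^{2}\right) = 612 + \left(163 + 31329 + 177 \cdot 36481\right) = 612 + \left(163 + 31329 + 6457137\right) = 612 + 6488629 = 6489241$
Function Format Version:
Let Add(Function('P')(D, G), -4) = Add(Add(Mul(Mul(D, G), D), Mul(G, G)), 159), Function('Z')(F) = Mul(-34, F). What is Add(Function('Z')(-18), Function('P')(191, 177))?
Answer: 6489241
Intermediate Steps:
Function('P')(D, G) = Add(163, Pow(G, 2), Mul(G, Pow(D, 2))) (Function('P')(D, G) = Add(4, Add(Add(Mul(Mul(D, G), D), Mul(G, G)), 159)) = Add(4, Add(Add(Mul(G, Pow(D, 2)), Pow(G, 2)), 159)) = Add(4, Add(Add(Pow(G, 2), Mul(G, Pow(D, 2))), 159)) = Add(4, Add(159, Pow(G, 2), Mul(G, Pow(D, 2)))) = Add(163, Pow(G, 2), Mul(G, Pow(D, 2))))
Add(Function('Z')(-18), Function('P')(191, 177)) = Add(Mul(-34, -18), Add(163, Pow(177, 2), Mul(177, Pow(191, 2)))) = Add(612, Add(163, 31329, Mul(177, 36481))) = Add(612, Add(163, 31329, 6457137)) = Add(612, 6488629) = 6489241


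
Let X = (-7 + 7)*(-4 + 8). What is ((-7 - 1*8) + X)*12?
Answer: -180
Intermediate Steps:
X = 0 (X = 0*4 = 0)
((-7 - 1*8) + X)*12 = ((-7 - 1*8) + 0)*12 = ((-7 - 8) + 0)*12 = (-15 + 0)*12 = -15*12 = -180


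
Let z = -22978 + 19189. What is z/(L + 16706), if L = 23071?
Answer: -1263/13259 ≈ -0.095256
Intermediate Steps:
z = -3789
z/(L + 16706) = -3789/(23071 + 16706) = -3789/39777 = -3789*1/39777 = -1263/13259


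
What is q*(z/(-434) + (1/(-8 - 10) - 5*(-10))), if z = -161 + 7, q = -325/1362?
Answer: -9121775/759996 ≈ -12.002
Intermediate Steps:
q = -325/1362 (q = -325*1/1362 = -325/1362 ≈ -0.23862)
z = -154
q*(z/(-434) + (1/(-8 - 10) - 5*(-10))) = -325*(-154/(-434) + (1/(-8 - 10) - 5*(-10)))/1362 = -325*(-154*(-1/434) + (1/(-18) + 50))/1362 = -325*(11/31 + (-1/18 + 50))/1362 = -325*(11/31 + 899/18)/1362 = -325/1362*28067/558 = -9121775/759996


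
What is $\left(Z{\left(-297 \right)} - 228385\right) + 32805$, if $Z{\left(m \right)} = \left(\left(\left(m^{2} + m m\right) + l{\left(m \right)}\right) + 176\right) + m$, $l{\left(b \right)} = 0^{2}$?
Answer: $-19283$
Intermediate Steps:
$l{\left(b \right)} = 0$
$Z{\left(m \right)} = 176 + m + 2 m^{2}$ ($Z{\left(m \right)} = \left(\left(\left(m^{2} + m m\right) + 0\right) + 176\right) + m = \left(\left(\left(m^{2} + m^{2}\right) + 0\right) + 176\right) + m = \left(\left(2 m^{2} + 0\right) + 176\right) + m = \left(2 m^{2} + 176\right) + m = \left(176 + 2 m^{2}\right) + m = 176 + m + 2 m^{2}$)
$\left(Z{\left(-297 \right)} - 228385\right) + 32805 = \left(\left(176 - 297 + 2 \left(-297\right)^{2}\right) - 228385\right) + 32805 = \left(\left(176 - 297 + 2 \cdot 88209\right) - 228385\right) + 32805 = \left(\left(176 - 297 + 176418\right) - 228385\right) + 32805 = \left(176297 - 228385\right) + 32805 = -52088 + 32805 = -19283$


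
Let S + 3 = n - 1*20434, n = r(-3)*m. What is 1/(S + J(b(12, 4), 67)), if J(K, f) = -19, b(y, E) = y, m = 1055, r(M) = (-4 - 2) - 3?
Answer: -1/29951 ≈ -3.3388e-5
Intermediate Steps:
r(M) = -9 (r(M) = -6 - 3 = -9)
n = -9495 (n = -9*1055 = -9495)
S = -29932 (S = -3 + (-9495 - 1*20434) = -3 + (-9495 - 20434) = -3 - 29929 = -29932)
1/(S + J(b(12, 4), 67)) = 1/(-29932 - 19) = 1/(-29951) = -1/29951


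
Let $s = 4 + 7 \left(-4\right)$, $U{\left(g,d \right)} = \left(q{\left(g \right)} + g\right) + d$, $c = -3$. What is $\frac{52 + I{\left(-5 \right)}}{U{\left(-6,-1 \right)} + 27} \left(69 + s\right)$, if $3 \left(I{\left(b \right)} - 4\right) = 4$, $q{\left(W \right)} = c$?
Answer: $\frac{2580}{17} \approx 151.76$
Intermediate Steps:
$q{\left(W \right)} = -3$
$U{\left(g,d \right)} = -3 + d + g$ ($U{\left(g,d \right)} = \left(-3 + g\right) + d = -3 + d + g$)
$I{\left(b \right)} = \frac{16}{3}$ ($I{\left(b \right)} = 4 + \frac{1}{3} \cdot 4 = 4 + \frac{4}{3} = \frac{16}{3}$)
$s = -24$ ($s = 4 - 28 = -24$)
$\frac{52 + I{\left(-5 \right)}}{U{\left(-6,-1 \right)} + 27} \left(69 + s\right) = \frac{52 + \frac{16}{3}}{\left(-3 - 1 - 6\right) + 27} \left(69 - 24\right) = \frac{172}{3 \left(-10 + 27\right)} 45 = \frac{172}{3 \cdot 17} \cdot 45 = \frac{172}{3} \cdot \frac{1}{17} \cdot 45 = \frac{172}{51} \cdot 45 = \frac{2580}{17}$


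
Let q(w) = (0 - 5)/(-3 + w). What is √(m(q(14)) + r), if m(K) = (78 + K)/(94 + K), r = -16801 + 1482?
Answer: I*√331010358/147 ≈ 123.77*I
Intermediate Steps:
r = -15319
q(w) = -5/(-3 + w)
m(K) = (78 + K)/(94 + K)
√(m(q(14)) + r) = √((78 - 5/(-3 + 14))/(94 - 5/(-3 + 14)) - 15319) = √((78 - 5/11)/(94 - 5/11) - 15319) = √((853/11)/(1029/11) - 15319) = √((11/1029)*(853/11) - 15319) = √(853/1029 - 15319) = √(-15762398/1029) = I*√331010358/147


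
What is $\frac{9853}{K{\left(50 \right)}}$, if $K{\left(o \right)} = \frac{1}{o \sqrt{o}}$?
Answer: $2463250 \sqrt{2} \approx 3.4836 \cdot 10^{6}$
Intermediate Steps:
$K{\left(o \right)} = \frac{1}{o^{\frac{3}{2}}}$
$\frac{9853}{K{\left(50 \right)}} = \frac{9853}{\frac{1}{250 \sqrt{2}}} = \frac{9853}{\frac{1}{500} \sqrt{2}} = 9853 \cdot 250 \sqrt{2} = 2463250 \sqrt{2}$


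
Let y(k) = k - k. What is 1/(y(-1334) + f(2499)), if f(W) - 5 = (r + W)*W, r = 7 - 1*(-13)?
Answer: 1/6294986 ≈ 1.5886e-7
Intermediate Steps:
y(k) = 0
r = 20 (r = 7 + 13 = 20)
f(W) = 5 + W*(20 + W) (f(W) = 5 + (20 + W)*W = 5 + W*(20 + W))
1/(y(-1334) + f(2499)) = 1/(0 + (5 + 2499**2 + 20*2499)) = 1/(0 + (5 + 6245001 + 49980)) = 1/(0 + 6294986) = 1/6294986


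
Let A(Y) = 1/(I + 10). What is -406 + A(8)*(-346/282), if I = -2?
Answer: -458141/1128 ≈ -406.15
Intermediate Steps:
A(Y) = 1/8 (A(Y) = 1/(-2 + 10) = 1/8)
-406 + A(8)*(-346/282) = -406 + (-346/282)/8 = -406 + (-346*1/282)/8 = -406 + (1/8)*(-173/141) = -406 - 173/1128 = -458141/1128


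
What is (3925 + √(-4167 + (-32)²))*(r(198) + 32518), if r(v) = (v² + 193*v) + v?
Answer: 432275950 + 110134*I*√3143 ≈ 4.3228e+8 + 6.1744e+6*I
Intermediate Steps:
r(v) = v² + 194*v
(3925 + √(-4167 + (-32)²))*(r(198) + 32518) = (3925 + √(-4167 + (-32)²))*(198*(194 + 198) + 32518) = (3925 + √(-4167 + 1024))*(198*392 + 32518) = (3925 + √(-3143))*(77616 + 32518) = (3925 + I*√3143)*110134 = 432275950 + 110134*I*√3143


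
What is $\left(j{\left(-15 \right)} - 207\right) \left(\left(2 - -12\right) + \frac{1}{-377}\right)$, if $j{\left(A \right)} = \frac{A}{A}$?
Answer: $- \frac{1087062}{377} \approx -2883.5$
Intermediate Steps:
$j{\left(A \right)} = 1$
$\left(j{\left(-15 \right)} - 207\right) \left(\left(2 - -12\right) + \frac{1}{-377}\right) = \left(1 - 207\right) \left(\left(2 - -12\right) + \frac{1}{-377}\right) = - 206 \left(\left(2 + 12\right) - \frac{1}{377}\right) = - 206 \left(14 - \frac{1}{377}\right) = \left(-206\right) \frac{5277}{377} = - \frac{1087062}{377}$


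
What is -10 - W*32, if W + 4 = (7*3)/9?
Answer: 130/3 ≈ 43.333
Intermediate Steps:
W = -5/3 (W = -4 + (7*3)/9 = -4 + 21*(⅑) = -4 + 7/3 = -5/3 ≈ -1.6667)
-10 - W*32 = -10 - 1*(-5/3)*32 = -10 + (5/3)*32 = -10 + 160/3 = 130/3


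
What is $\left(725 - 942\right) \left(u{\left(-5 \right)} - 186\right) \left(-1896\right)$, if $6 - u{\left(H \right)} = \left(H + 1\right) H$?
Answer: $-82286400$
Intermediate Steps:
$u{\left(H \right)} = 6 - H \left(1 + H\right)$ ($u{\left(H \right)} = 6 - \left(H + 1\right) H = 6 - \left(1 + H\right) H = 6 - H \left(1 + H\right)$)
$\left(725 - 942\right) \left(u{\left(-5 \right)} - 186\right) \left(-1896\right) = \left(725 - 942\right) \left(\left(6 - -5 - \left(-5\right)^{2}\right) - 186\right) \left(-1896\right) = - 217 \left(\left(6 + 5 - 25\right) - 186\right) \left(-1896\right) = - 217 \left(-14 - 186\right) \left(-1896\right) = \left(-217\right) \left(-200\right) \left(-1896\right) = 43400 \left(-1896\right) = -82286400$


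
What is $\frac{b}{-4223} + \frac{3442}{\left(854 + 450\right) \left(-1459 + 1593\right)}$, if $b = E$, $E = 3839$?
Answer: $- \frac{328137969}{368955064} \approx -0.88937$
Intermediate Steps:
$b = 3839$
$\frac{b}{-4223} + \frac{3442}{\left(854 + 450\right) \left(-1459 + 1593\right)} = \frac{3839}{-4223} + \frac{3442}{\left(854 + 450\right) \left(-1459 + 1593\right)} = 3839 \left(- \frac{1}{4223}\right) + \frac{3442}{1304 \cdot 134} = - \frac{3839}{4223} + \frac{3442}{174736} = - \frac{3839}{4223} + 3442 \cdot \frac{1}{174736} = - \frac{3839}{4223} + \frac{1721}{87368} = - \frac{328137969}{368955064}$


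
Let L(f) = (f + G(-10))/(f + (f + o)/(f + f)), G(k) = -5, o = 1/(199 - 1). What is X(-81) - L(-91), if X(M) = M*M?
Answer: 21393660843/3261259 ≈ 6559.9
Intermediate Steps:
o = 1/198 ≈ 0.0050505
L(f) = (-5 + f)/(f + (1/198 + f)/(2*f)) (L(f) = (f - 5)/(f + (f + 1/198)/(f + f)) = (-5 + f)/(f + (1/198 + f)/((2*f))) = (-5 + f)/(f + (1/198 + f)*(1/(2*f))) = (-5 + f)/(f + (1/198 + f)/(2*f)))
X(M) = M²
X(-81) - L(-91) = (-81)² - 396*(-91)*(-5 - 91)/(1 + 198*(-91) + 396*(-91)²) = 6561 - 396*(-91)*(-96)/(1 - 18018 + 396*8281) = 6561 - 396*(-91)*(-96)/(1 - 18018 + 3279276) = 6561 - 396*(-91)*(-96)/3261259 = 6561 - 1*3459456/3261259 = 6561 - 3459456/3261259 = 21393660843/3261259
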